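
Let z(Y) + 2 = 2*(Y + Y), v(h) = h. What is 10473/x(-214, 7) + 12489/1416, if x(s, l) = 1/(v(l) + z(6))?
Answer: 143358587/472 ≈ 3.0373e+5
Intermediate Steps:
z(Y) = -2 + 4*Y (z(Y) = -2 + 2*(Y + Y) = -2 + 2*(2*Y) = -2 + 4*Y)
x(s, l) = 1/(22 + l) (x(s, l) = 1/(l + (-2 + 4*6)) = 1/(l + (-2 + 24)) = 1/(l + 22) = 1/(22 + l))
10473/x(-214, 7) + 12489/1416 = 10473/(1/(22 + 7)) + 12489/1416 = 10473/(1/29) + 12489*(1/1416) = 10473/(1/29) + 4163/472 = 10473*29 + 4163/472 = 303717 + 4163/472 = 143358587/472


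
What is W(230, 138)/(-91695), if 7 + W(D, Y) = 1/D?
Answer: 1609/21089850 ≈ 7.6293e-5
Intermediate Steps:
W(D, Y) = -7 + 1/D
W(230, 138)/(-91695) = (-7 + 1/230)/(-91695) = (-7 + 1/230)*(-1/91695) = -1609/230*(-1/91695) = 1609/21089850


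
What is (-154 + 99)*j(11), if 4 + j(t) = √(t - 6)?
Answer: 220 - 55*√5 ≈ 97.016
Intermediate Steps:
j(t) = -4 + √(-6 + t) (j(t) = -4 + √(t - 6) = -4 + √(-6 + t))
(-154 + 99)*j(11) = (-154 + 99)*(-4 + √(-6 + 11)) = -55*(-4 + √5) = 220 - 55*√5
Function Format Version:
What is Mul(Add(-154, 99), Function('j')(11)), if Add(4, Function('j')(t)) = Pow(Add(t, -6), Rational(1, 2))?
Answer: Add(220, Mul(-55, Pow(5, Rational(1, 2)))) ≈ 97.016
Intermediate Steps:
Function('j')(t) = Add(-4, Pow(Add(-6, t), Rational(1, 2))) (Function('j')(t) = Add(-4, Pow(Add(t, -6), Rational(1, 2))) = Add(-4, Pow(Add(-6, t), Rational(1, 2))))
Mul(Add(-154, 99), Function('j')(11)) = Mul(Add(-154, 99), Add(-4, Pow(Add(-6, 11), Rational(1, 2)))) = Mul(-55, Add(-4, Pow(5, Rational(1, 2)))) = Add(220, Mul(-55, Pow(5, Rational(1, 2))))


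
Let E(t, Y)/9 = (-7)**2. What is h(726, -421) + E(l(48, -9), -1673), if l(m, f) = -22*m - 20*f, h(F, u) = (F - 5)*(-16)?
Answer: -11095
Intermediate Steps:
h(F, u) = 80 - 16*F (h(F, u) = (-5 + F)*(-16) = 80 - 16*F)
E(t, Y) = 441 (E(t, Y) = 9*(-7)**2 = 9*49 = 441)
h(726, -421) + E(l(48, -9), -1673) = (80 - 16*726) + 441 = (80 - 11616) + 441 = -11536 + 441 = -11095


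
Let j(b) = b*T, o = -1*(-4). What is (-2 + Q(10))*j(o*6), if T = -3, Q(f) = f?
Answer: -576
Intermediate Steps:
o = 4
j(b) = -3*b (j(b) = b*(-3) = -3*b)
(-2 + Q(10))*j(o*6) = (-2 + 10)*(-12*6) = 8*(-3*24) = 8*(-72) = -576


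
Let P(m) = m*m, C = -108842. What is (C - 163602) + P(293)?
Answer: -186595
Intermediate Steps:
P(m) = m²
(C - 163602) + P(293) = (-108842 - 163602) + 293² = -272444 + 85849 = -186595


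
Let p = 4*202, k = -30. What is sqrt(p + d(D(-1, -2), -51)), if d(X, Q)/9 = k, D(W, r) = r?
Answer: sqrt(538) ≈ 23.195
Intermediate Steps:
p = 808
d(X, Q) = -270 (d(X, Q) = 9*(-30) = -270)
sqrt(p + d(D(-1, -2), -51)) = sqrt(808 - 270) = sqrt(538)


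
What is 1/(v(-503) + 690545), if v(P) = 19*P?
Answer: 1/680988 ≈ 1.4685e-6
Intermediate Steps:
1/(v(-503) + 690545) = 1/(19*(-503) + 690545) = 1/(-9557 + 690545) = 1/680988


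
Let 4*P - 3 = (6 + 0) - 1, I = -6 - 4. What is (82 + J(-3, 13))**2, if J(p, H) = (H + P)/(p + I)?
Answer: 1104601/169 ≈ 6536.1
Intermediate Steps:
I = -10
P = 2 (P = 3/4 + ((6 + 0) - 1)/4 = 3/4 + (6 - 1)/4 = 3/4 + (1/4)*5 = 3/4 + 5/4 = 2)
J(p, H) = (2 + H)/(-10 + p) (J(p, H) = (H + 2)/(p - 10) = (2 + H)/(-10 + p))
(82 + J(-3, 13))**2 = (82 + (2 + 13)/(-10 - 3))**2 = (82 + 15/(-13))**2 = (82 - 1/13*15)**2 = (82 - 15/13)**2 = (1051/13)**2 = 1104601/169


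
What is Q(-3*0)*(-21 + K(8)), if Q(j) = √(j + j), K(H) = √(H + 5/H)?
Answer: 0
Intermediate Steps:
Q(j) = √2*√j (Q(j) = √(2*j) = √2*√j)
Q(-3*0)*(-21 + K(8)) = (√2*√(-3*0))*(-21 + √(8 + 5/8)) = (√2*√0)*(-21 + √(8 + 5*(⅛))) = (√2*0)*(-21 + √(8 + 5/8)) = 0*(-21 + √(69/8)) = 0*(-21 + √138/4) = 0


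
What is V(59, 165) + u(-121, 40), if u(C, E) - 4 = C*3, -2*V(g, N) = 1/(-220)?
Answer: -157959/440 ≈ -359.00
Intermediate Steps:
V(g, N) = 1/440 (V(g, N) = -1/2/(-220) = -1/2*(-1/220) = 1/440)
u(C, E) = 4 + 3*C (u(C, E) = 4 + C*3 = 4 + 3*C)
V(59, 165) + u(-121, 40) = 1/440 + (4 + 3*(-121)) = 1/440 + (4 - 363) = 1/440 - 359 = -157959/440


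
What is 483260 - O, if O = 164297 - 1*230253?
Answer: 549216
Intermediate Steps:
O = -65956 (O = 164297 - 230253 = -65956)
483260 - O = 483260 - 1*(-65956) = 483260 + 65956 = 549216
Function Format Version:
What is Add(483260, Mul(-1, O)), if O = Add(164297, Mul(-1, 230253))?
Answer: 549216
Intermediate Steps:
O = -65956 (O = Add(164297, -230253) = -65956)
Add(483260, Mul(-1, O)) = Add(483260, Mul(-1, -65956)) = Add(483260, 65956) = 549216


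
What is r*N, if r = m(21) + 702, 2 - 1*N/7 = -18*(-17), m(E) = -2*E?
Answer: -1404480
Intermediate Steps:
N = -2128 (N = 14 - (-126)*(-17) = 14 - 7*306 = 14 - 2142 = -2128)
r = 660 (r = -2*21 + 702 = -42 + 702 = 660)
r*N = 660*(-2128) = -1404480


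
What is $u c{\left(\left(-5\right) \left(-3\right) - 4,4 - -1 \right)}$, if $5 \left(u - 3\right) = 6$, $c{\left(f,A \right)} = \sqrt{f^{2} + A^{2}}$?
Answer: $\frac{21 \sqrt{146}}{5} \approx 50.749$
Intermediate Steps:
$c{\left(f,A \right)} = \sqrt{A^{2} + f^{2}}$
$u = \frac{21}{5}$ ($u = 3 + \frac{1}{5} \cdot 6 = 3 + \frac{6}{5} = \frac{21}{5} \approx 4.2$)
$u c{\left(\left(-5\right) \left(-3\right) - 4,4 - -1 \right)} = \frac{21 \sqrt{\left(4 - -1\right)^{2} + \left(\left(-5\right) \left(-3\right) - 4\right)^{2}}}{5} = \frac{21 \sqrt{\left(4 + 1\right)^{2} + \left(15 - 4\right)^{2}}}{5} = \frac{21 \sqrt{5^{2} + 11^{2}}}{5} = \frac{21 \sqrt{25 + 121}}{5} = \frac{21 \sqrt{146}}{5}$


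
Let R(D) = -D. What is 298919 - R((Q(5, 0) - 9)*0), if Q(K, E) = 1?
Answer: 298919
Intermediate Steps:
298919 - R((Q(5, 0) - 9)*0) = 298919 - (-1)*(1 - 9)*0 = 298919 - (-1)*(-8*0) = 298919 - (-1)*0 = 298919 - 1*0 = 298919 + 0 = 298919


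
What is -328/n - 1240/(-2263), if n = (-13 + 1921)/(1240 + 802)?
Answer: -12204332/34821 ≈ -350.49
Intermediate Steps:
n = 954/1021 (n = 1908/2042 = 1908*(1/2042) = 954/1021 ≈ 0.93438)
-328/n - 1240/(-2263) = -328/954/1021 - 1240/(-2263) = -328*1021/954 - 1240*(-1/2263) = -167444/477 + 40/73 = -12204332/34821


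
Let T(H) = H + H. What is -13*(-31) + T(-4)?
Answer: 395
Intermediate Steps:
T(H) = 2*H
-13*(-31) + T(-4) = -13*(-31) + 2*(-4) = 403 - 8 = 395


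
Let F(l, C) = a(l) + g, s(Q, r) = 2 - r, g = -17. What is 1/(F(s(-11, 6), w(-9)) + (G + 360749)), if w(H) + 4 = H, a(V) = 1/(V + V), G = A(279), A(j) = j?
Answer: 8/2888087 ≈ 2.7700e-6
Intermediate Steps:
G = 279
a(V) = 1/(2*V)
w(H) = -4 + H
F(l, C) = -17 + 1/(2*l) (F(l, C) = 1/(2*l) - 17 = -17 + 1/(2*l))
1/(F(s(-11, 6), w(-9)) + (G + 360749)) = 1/((-17 + 1/(2*(2 - 1*6))) + (279 + 360749)) = 1/((-17 + 1/(2*(2 - 6))) + 361028) = 1/((-17 + (1/2)/(-4)) + 361028) = 1/((-17 + (1/2)*(-1/4)) + 361028) = 1/((-17 - 1/8) + 361028) = 1/(-137/8 + 361028) = 1/(2888087/8) = 8/2888087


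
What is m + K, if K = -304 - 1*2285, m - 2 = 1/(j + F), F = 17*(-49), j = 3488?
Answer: -6868484/2655 ≈ -2587.0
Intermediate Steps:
F = -833
m = 5311/2655 (m = 2 + 1/(3488 - 833) = 2 + 1/2655 = 5311/2655 ≈ 2.0004)
K = -2589 (K = -304 - 2285 = -2589)
m + K = 5311/2655 - 2589 = -6868484/2655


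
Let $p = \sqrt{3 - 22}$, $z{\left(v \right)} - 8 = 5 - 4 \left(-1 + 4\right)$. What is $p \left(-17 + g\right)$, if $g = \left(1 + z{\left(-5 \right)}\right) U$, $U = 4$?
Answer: $- 9 i \sqrt{19} \approx - 39.23 i$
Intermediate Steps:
$z{\left(v \right)} = 1$ ($z{\left(v \right)} = 8 + \left(5 - 4 \left(-1 + 4\right)\right) = 8 + \left(5 - 4 \cdot 3\right) = 8 + \left(5 - 12\right) = 8 - 7 = 1$)
$g = 8$ ($g = \left(1 + 1\right) 4 = 2 \cdot 4 = 8$)
$p = i \sqrt{19}$ ($p = \sqrt{-19} = i \sqrt{19} \approx 4.3589 i$)
$p \left(-17 + g\right) = i \sqrt{19} \left(-17 + 8\right) = i \sqrt{19} \left(-9\right) = - 9 i \sqrt{19}$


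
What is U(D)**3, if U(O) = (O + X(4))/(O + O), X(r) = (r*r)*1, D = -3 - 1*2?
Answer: -1331/1000 ≈ -1.3310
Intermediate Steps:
D = -5 (D = -3 - 2 = -5)
X(r) = r**2 (X(r) = r**2*1 = r**2)
U(O) = (16 + O)/(2*O) (U(O) = (O + 4**2)/(O + O) = (O + 16)/((2*O)) = (16 + O)*(1/(2*O)) = (16 + O)/(2*O))
U(D)**3 = ((1/2)*(16 - 5)/(-5))**3 = ((1/2)*(-1/5)*11)**3 = (-11/10)**3 = -1331/1000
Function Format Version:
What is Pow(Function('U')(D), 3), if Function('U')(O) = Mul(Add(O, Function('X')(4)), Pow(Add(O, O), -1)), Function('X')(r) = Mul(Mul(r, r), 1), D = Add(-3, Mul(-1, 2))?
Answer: Rational(-1331, 1000) ≈ -1.3310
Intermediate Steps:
D = -5 (D = Add(-3, -2) = -5)
Function('X')(r) = Pow(r, 2) (Function('X')(r) = Mul(Pow(r, 2), 1) = Pow(r, 2))
Function('U')(O) = Mul(Rational(1, 2), Pow(O, -1), Add(16, O)) (Function('U')(O) = Mul(Add(O, Pow(4, 2)), Pow(Add(O, O), -1)) = Mul(Add(O, 16), Pow(Mul(2, O), -1)) = Mul(Add(16, O), Mul(Rational(1, 2), Pow(O, -1))) = Mul(Rational(1, 2), Pow(O, -1), Add(16, O)))
Pow(Function('U')(D), 3) = Pow(Mul(Rational(1, 2), Pow(-5, -1), Add(16, -5)), 3) = Pow(Mul(Rational(1, 2), Rational(-1, 5), 11), 3) = Pow(Rational(-11, 10), 3) = Rational(-1331, 1000)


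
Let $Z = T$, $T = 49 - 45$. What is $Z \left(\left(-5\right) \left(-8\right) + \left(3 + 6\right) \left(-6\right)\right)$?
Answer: $-56$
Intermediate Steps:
$T = 4$ ($T = 49 - 45 = 4$)
$Z = 4$
$Z \left(\left(-5\right) \left(-8\right) + \left(3 + 6\right) \left(-6\right)\right) = 4 \left(\left(-5\right) \left(-8\right) + \left(3 + 6\right) \left(-6\right)\right) = 4 \left(40 + 9 \left(-6\right)\right) = 4 \left(40 - 54\right) = 4 \left(-14\right) = -56$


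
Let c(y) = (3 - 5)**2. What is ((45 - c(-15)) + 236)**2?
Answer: 76729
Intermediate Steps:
c(y) = 4 (c(y) = (-2)**2 = 4)
((45 - c(-15)) + 236)**2 = ((45 - 1*4) + 236)**2 = ((45 - 4) + 236)**2 = (41 + 236)**2 = 277**2 = 76729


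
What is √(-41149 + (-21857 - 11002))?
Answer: 58*I*√22 ≈ 272.04*I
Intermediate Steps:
√(-41149 + (-21857 - 11002)) = √(-41149 - 32859) = √(-74008) = 58*I*√22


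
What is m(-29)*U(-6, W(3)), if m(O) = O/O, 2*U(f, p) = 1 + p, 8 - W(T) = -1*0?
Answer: 9/2 ≈ 4.5000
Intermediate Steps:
W(T) = 8 (W(T) = 8 - (-1)*0 = 8 - 1*0 = 8 + 0 = 8)
U(f, p) = 1/2 + p/2 (U(f, p) = (1 + p)/2 = 1/2 + p/2)
m(O) = 1
m(-29)*U(-6, W(3)) = 1*(1/2 + (1/2)*8) = 1*(1/2 + 4) = 1*(9/2) = 9/2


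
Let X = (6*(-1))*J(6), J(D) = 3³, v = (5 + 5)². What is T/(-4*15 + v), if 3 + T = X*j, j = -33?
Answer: 5343/40 ≈ 133.57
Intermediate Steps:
v = 100 (v = 10² = 100)
J(D) = 27
X = -162 (X = (6*(-1))*27 = -6*27 = -162)
T = 5343 (T = -3 - 162*(-33) = -3 + 5346 = 5343)
T/(-4*15 + v) = 5343/(-4*15 + 100) = 5343/(-60 + 100) = 5343/40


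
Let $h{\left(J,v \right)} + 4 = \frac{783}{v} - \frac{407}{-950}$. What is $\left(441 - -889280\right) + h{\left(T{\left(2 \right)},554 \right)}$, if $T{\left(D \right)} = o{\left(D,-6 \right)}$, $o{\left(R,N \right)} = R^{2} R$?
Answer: $\frac{117064756607}{131575} \approx 8.8972 \cdot 10^{5}$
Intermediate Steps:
$o{\left(R,N \right)} = R^{3}$
$T{\left(D \right)} = D^{3}$
$h{\left(J,v \right)} = - \frac{3393}{950} + \frac{783}{v}$ ($h{\left(J,v \right)} = -4 + \left(\frac{783}{v} - \frac{407}{-950}\right) = -4 + \left(\frac{783}{v} - - \frac{407}{950}\right) = -4 + \left(\frac{783}{v} + \frac{407}{950}\right) = -4 + \left(\frac{407}{950} + \frac{783}{v}\right) = - \frac{3393}{950} + \frac{783}{v}$)
$\left(441 - -889280\right) + h{\left(T{\left(2 \right)},554 \right)} = \left(441 - -889280\right) - \left(\frac{3393}{950} - \frac{783}{554}\right) = \left(441 + 889280\right) + \left(- \frac{3393}{950} + 783 \cdot \frac{1}{554}\right) = 889721 + \left(- \frac{3393}{950} + \frac{783}{554}\right) = 889721 - \frac{283968}{131575} = \frac{117064756607}{131575}$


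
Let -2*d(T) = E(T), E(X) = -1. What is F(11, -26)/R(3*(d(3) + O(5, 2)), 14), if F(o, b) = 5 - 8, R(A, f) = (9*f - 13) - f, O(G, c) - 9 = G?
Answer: -1/33 ≈ -0.030303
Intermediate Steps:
d(T) = ½ (d(T) = -½*(-1) = ½)
O(G, c) = 9 + G
R(A, f) = -13 + 8*f (R(A, f) = (-13 + 9*f) - f = -13 + 8*f)
F(o, b) = -3
F(11, -26)/R(3*(d(3) + O(5, 2)), 14) = -3/(-13 + 8*14) = -3/(-13 + 112) = -3/99 = -3*1/99 = -1/33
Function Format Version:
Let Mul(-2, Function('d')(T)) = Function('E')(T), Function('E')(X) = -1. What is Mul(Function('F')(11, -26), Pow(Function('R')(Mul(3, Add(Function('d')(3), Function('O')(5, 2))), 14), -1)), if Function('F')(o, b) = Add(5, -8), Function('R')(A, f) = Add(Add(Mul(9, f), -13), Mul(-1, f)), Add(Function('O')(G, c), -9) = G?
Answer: Rational(-1, 33) ≈ -0.030303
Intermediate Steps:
Function('d')(T) = Rational(1, 2) (Function('d')(T) = Mul(Rational(-1, 2), -1) = Rational(1, 2))
Function('O')(G, c) = Add(9, G)
Function('R')(A, f) = Add(-13, Mul(8, f)) (Function('R')(A, f) = Add(Add(-13, Mul(9, f)), Mul(-1, f)) = Add(-13, Mul(8, f)))
Function('F')(o, b) = -3
Mul(Function('F')(11, -26), Pow(Function('R')(Mul(3, Add(Function('d')(3), Function('O')(5, 2))), 14), -1)) = Mul(-3, Pow(Add(-13, Mul(8, 14)), -1)) = Mul(-3, Pow(Add(-13, 112), -1)) = Mul(-3, Pow(99, -1)) = Mul(-3, Rational(1, 99)) = Rational(-1, 33)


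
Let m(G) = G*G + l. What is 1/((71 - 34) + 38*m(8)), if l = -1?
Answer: 1/2431 ≈ 0.00041135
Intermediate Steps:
m(G) = -1 + G² (m(G) = G*G - 1 = G² - 1 = -1 + G²)
1/((71 - 34) + 38*m(8)) = 1/((71 - 34) + 38*(-1 + 8²)) = 1/(37 + 38*(-1 + 64)) = 1/(37 + 38*63) = 1/(37 + 2394) = 1/2431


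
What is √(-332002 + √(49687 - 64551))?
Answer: √(-332002 + 4*I*√929) ≈ 0.11 + 576.2*I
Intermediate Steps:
√(-332002 + √(49687 - 64551)) = √(-332002 + √(-14864)) = √(-332002 + 4*I*√929)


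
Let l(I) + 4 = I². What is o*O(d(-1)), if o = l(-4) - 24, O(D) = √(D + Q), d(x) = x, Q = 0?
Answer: -12*I ≈ -12.0*I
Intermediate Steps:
l(I) = -4 + I²
O(D) = √D (O(D) = √(D + 0) = √D)
o = -12 (o = (-4 + (-4)²) - 24 = (-4 + 16) - 24 = 12 - 24 = -12)
o*O(d(-1)) = -12*I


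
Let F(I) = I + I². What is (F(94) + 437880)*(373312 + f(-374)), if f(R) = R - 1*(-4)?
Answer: 166634215020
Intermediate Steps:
f(R) = 4 + R (f(R) = R + 4 = 4 + R)
(F(94) + 437880)*(373312 + f(-374)) = (94*(1 + 94) + 437880)*(373312 + (4 - 374)) = (94*95 + 437880)*(373312 - 370) = (8930 + 437880)*372942 = 446810*372942 = 166634215020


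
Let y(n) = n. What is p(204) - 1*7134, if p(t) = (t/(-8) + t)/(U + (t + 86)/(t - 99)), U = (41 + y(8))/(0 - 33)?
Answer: -4126593/590 ≈ -6994.2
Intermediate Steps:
U = -49/33 (U = (41 + 8)/(0 - 33) = 49/(-33) = 49*(-1/33) = -49/33 ≈ -1.4848)
p(t) = 7*t/(8*(-49/33 + (86 + t)/(-99 + t))) (p(t) = (t/(-8) + t)/(-49/33 + (t + 86)/(t - 99)) = (t*(-⅛) + t)/(-49/33 + (86 + t)/(-99 + t)) = (-t/8 + t)/(-49/33 + (86 + t)/(-99 + t)) = (7*t/8)/(-49/33 + (86 + t)/(-99 + t)) = 7*t/(8*(-49/33 + (86 + t)/(-99 + t))))
p(204) - 1*7134 = (231/8)*204*(99 - 1*204)/(-7689 + 16*204) - 1*7134 = (231/8)*204*(99 - 204)/(-7689 + 3264) - 7134 = (231/8)*204*(-105)/(-4425) - 7134 = (231/8)*204*(-1/4425)*(-105) - 7134 = 82467/590 - 7134 = -4126593/590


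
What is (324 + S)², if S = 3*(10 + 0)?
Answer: 125316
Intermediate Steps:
S = 30 (S = 3*10 = 30)
(324 + S)² = (324 + 30)² = 354² = 125316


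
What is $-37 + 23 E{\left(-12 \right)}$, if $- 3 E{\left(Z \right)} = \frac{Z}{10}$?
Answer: $- \frac{139}{5} \approx -27.8$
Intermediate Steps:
$E{\left(Z \right)} = - \frac{Z}{30}$ ($E{\left(Z \right)} = - \frac{Z \frac{1}{10}}{3} = - \frac{\frac{1}{10} Z}{3} = - \frac{Z}{30}$)
$-37 + 23 E{\left(-12 \right)} = -37 + 23 \left(\left(- \frac{1}{30}\right) \left(-12\right)\right) = -37 + 23 \cdot \frac{2}{5} = -37 + \frac{46}{5} = - \frac{139}{5}$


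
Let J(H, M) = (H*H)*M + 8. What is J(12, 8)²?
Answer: 1345600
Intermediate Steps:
J(H, M) = 8 + M*H² (J(H, M) = H²*M + 8 = M*H² + 8 = 8 + M*H²)
J(12, 8)² = (8 + 8*12²)² = (8 + 8*144)² = (8 + 1152)² = 1160² = 1345600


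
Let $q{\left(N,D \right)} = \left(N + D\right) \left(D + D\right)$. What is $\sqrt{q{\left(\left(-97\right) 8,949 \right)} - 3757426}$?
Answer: $12 i \sqrt{23813} \approx 1851.8 i$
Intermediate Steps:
$q{\left(N,D \right)} = 2 D \left(D + N\right)$ ($q{\left(N,D \right)} = \left(D + N\right) 2 D = 2 D \left(D + N\right)$)
$\sqrt{q{\left(\left(-97\right) 8,949 \right)} - 3757426} = \sqrt{2 \cdot 949 \left(949 - 776\right) - 3757426} = \sqrt{2 \cdot 949 \cdot 173 - 3757426} = \sqrt{328354 - 3757426} = \sqrt{-3429072} = 12 i \sqrt{23813}$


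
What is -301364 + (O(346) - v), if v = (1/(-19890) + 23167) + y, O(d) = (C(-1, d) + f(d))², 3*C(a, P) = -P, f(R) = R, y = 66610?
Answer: -2240501683/6630 ≈ -3.3793e+5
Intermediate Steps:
C(a, P) = -P/3 (C(a, P) = (-P)/3 = -P/3)
O(d) = 4*d²/9 (O(d) = (-d/3 + d)² = (2*d/3)² = 4*d²/9)
v = 1785664529/19890 (v = (1/(-19890) + 23167) + 66610 = (-1/19890 + 23167) + 66610 = 460791629/19890 + 66610 = 1785664529/19890 ≈ 89777.)
-301364 + (O(346) - v) = -301364 + ((4/9)*346² - 1*1785664529/19890) = -301364 + ((4/9)*119716 - 1785664529/19890) = -301364 + (478864/9 - 1785664529/19890) = -301364 - 242458363/6630 = -2240501683/6630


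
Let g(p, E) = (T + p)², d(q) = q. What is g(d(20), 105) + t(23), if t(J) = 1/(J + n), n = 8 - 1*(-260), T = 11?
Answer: 279652/291 ≈ 961.00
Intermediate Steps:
n = 268 (n = 8 + 260 = 268)
t(J) = 1/(268 + J) (t(J) = 1/(J + 268) = 1/(268 + J))
g(p, E) = (11 + p)²
g(d(20), 105) + t(23) = (11 + 20)² + 1/(268 + 23) = 31² + 1/291 = 961 + 1/291 = 279652/291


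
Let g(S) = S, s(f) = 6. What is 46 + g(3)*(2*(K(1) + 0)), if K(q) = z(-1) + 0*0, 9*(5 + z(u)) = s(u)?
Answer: 20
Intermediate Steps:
z(u) = -13/3 (z(u) = -5 + (1/9)*6 = -5 + 2/3 = -13/3)
K(q) = -13/3 (K(q) = -13/3 + 0*0 = -13/3 + 0 = -13/3)
46 + g(3)*(2*(K(1) + 0)) = 46 + 3*(2*(-13/3 + 0)) = 46 + 3*(2*(-13/3)) = 46 + 3*(-26/3) = 46 - 26 = 20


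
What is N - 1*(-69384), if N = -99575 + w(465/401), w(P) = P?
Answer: -12106126/401 ≈ -30190.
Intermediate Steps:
N = -39929110/401 (N = -99575 + 465/401 = -39929110/401 ≈ -99574.)
N - 1*(-69384) = -39929110/401 - 1*(-69384) = -39929110/401 + 69384 = -12106126/401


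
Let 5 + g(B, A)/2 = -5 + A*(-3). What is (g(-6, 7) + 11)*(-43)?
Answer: 2193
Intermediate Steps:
g(B, A) = -20 - 6*A (g(B, A) = -10 + 2*(-5 + A*(-3)) = -10 + 2*(-5 - 3*A) = -10 + (-10 - 6*A) = -20 - 6*A)
(g(-6, 7) + 11)*(-43) = ((-20 - 6*7) + 11)*(-43) = ((-20 - 42) + 11)*(-43) = (-62 + 11)*(-43) = -51*(-43) = 2193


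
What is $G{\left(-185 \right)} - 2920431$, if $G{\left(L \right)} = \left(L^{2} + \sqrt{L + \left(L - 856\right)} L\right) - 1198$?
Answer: $-2887404 - 185 i \sqrt{1226} \approx -2.8874 \cdot 10^{6} - 6477.6 i$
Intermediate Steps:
$G{\left(L \right)} = -1198 + L^{2} + L \sqrt{-856 + 2 L}$ ($G{\left(L \right)} = \left(L^{2} + \sqrt{L + \left(-856 + L\right)} L\right) - 1198 = \left(L^{2} + \sqrt{-856 + 2 L} L\right) - 1198 = \left(L^{2} + L \sqrt{-856 + 2 L}\right) - 1198 = -1198 + L^{2} + L \sqrt{-856 + 2 L}$)
$G{\left(-185 \right)} - 2920431 = \left(-1198 + \left(-185\right)^{2} - 185 \sqrt{-856 + 2 \left(-185\right)}\right) - 2920431 = \left(-1198 + 34225 - 185 \sqrt{-856 - 370}\right) - 2920431 = \left(-1198 + 34225 - 185 \sqrt{-1226}\right) - 2920431 = \left(-1198 + 34225 - 185 i \sqrt{1226}\right) - 2920431 = \left(33027 - 185 i \sqrt{1226}\right) - 2920431 = -2887404 - 185 i \sqrt{1226}$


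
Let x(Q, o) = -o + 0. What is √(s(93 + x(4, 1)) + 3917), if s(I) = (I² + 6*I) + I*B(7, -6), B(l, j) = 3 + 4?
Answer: √13577 ≈ 116.52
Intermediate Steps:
x(Q, o) = -o
B(l, j) = 7
s(I) = I² + 13*I (s(I) = (I² + 6*I) + I*7 = (I² + 6*I) + 7*I = I² + 13*I)
√(s(93 + x(4, 1)) + 3917) = √((93 - 1*1)*(13 + (93 - 1*1)) + 3917) = √((93 - 1)*(13 + (93 - 1)) + 3917) = √(92*(13 + 92) + 3917) = √(92*105 + 3917) = √(9660 + 3917) = √13577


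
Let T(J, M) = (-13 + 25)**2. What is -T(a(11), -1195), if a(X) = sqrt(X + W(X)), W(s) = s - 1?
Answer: -144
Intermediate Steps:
W(s) = -1 + s
a(X) = sqrt(-1 + 2*X) (a(X) = sqrt(X + (-1 + X)) = sqrt(-1 + 2*X))
T(J, M) = 144 (T(J, M) = 12**2 = 144)
-T(a(11), -1195) = -1*144 = -144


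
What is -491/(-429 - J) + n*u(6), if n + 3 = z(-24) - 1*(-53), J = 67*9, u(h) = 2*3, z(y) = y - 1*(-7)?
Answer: 204827/1032 ≈ 198.48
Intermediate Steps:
z(y) = 7 + y (z(y) = y + 7 = 7 + y)
u(h) = 6
J = 603
n = 33 (n = -3 + ((7 - 24) - 1*(-53)) = -3 + (-17 + 53) = -3 + 36 = 33)
-491/(-429 - J) + n*u(6) = -491/(-429 - 1*603) + 33*6 = -491/(-429 - 603) + 198 = -491/(-1032) + 198 = -491*(-1/1032) + 198 = 491/1032 + 198 = 204827/1032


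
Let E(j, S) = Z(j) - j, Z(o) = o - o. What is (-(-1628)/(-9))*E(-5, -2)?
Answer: -8140/9 ≈ -904.44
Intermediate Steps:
Z(o) = 0
E(j, S) = -j (E(j, S) = 0 - j = -j)
(-(-1628)/(-9))*E(-5, -2) = (-(-1628)/(-9))*(-1*(-5)) = -(-1628)*(-1)/9*5 = -44*37/9*5 = -1628/9*5 = -8140/9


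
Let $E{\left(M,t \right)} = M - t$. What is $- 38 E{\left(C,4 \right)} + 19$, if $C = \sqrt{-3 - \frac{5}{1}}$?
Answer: $171 - 76 i \sqrt{2} \approx 171.0 - 107.48 i$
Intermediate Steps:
$C = 2 i \sqrt{2}$ ($C = \sqrt{-3 - 5} = \sqrt{-8} = 2 i \sqrt{2} \approx 2.8284 i$)
$- 38 E{\left(C,4 \right)} + 19 = - 38 \left(2 i \sqrt{2} - 4\right) + 19 = - 38 \left(-4 + 2 i \sqrt{2}\right) + 19 = \left(152 - 76 i \sqrt{2}\right) + 19 = 171 - 76 i \sqrt{2}$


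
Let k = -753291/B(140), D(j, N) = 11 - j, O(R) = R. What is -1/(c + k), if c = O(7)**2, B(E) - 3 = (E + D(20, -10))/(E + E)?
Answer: 971/210873901 ≈ 4.6046e-6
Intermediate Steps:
B(E) = 3 + (-9 + E)/(2*E) (B(E) = 3 + (E + (11 - 1*20))/(E + E) = 3 + (E + (11 - 20))/((2*E)) = 3 + (E - 9)*(1/(2*E)) = 3 + (-9 + E)*(1/(2*E)) = 3 + (-9 + E)/(2*E))
c = 49 (c = 7**2 = 49)
k = -210921480/971 (k = -753291*280/(-9 + 7*140) = -753291*280/(-9 + 980) = -753291/((1/2)*(1/140)*971) = -753291/971/280 = -753291*280/971 = -210921480/971 ≈ -2.1722e+5)
-1/(c + k) = -1/(49 - 210921480/971) = -1/(-210873901/971) = -1*(-971/210873901) = 971/210873901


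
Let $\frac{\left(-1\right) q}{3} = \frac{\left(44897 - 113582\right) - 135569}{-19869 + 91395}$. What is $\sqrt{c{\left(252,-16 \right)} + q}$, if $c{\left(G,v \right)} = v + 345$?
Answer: $\frac{2 \sqrt{11992931314}}{11921} \approx 18.373$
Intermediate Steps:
$c{\left(G,v \right)} = 345 + v$
$q = \frac{102127}{11921}$ ($q = - 3 \frac{\left(44897 - 113582\right) - 135569}{-19869 + 91395} = - 3 \frac{-68685 - 135569}{71526} = - 3 \left(\left(-204254\right) \frac{1}{71526}\right) = \left(-3\right) \left(- \frac{102127}{35763}\right) = \frac{102127}{11921} \approx 8.567$)
$\sqrt{c{\left(252,-16 \right)} + q} = \sqrt{\left(345 - 16\right) + \frac{102127}{11921}} = \sqrt{329 + \frac{102127}{11921}} = \sqrt{\frac{4024136}{11921}} = \frac{2 \sqrt{11992931314}}{11921}$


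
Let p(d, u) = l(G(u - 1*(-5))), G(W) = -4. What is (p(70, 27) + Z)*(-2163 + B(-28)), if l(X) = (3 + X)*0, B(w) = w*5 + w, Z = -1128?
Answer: 2629368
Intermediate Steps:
B(w) = 6*w (B(w) = 5*w + w = 6*w)
l(X) = 0
p(d, u) = 0
(p(70, 27) + Z)*(-2163 + B(-28)) = (0 - 1128)*(-2163 + 6*(-28)) = -1128*(-2163 - 168) = -1128*(-2331) = 2629368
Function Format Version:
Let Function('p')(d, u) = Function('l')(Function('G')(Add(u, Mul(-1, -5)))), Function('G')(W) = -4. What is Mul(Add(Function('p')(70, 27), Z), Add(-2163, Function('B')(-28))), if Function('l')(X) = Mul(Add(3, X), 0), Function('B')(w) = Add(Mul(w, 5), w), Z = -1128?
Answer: 2629368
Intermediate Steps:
Function('B')(w) = Mul(6, w) (Function('B')(w) = Add(Mul(5, w), w) = Mul(6, w))
Function('l')(X) = 0
Function('p')(d, u) = 0
Mul(Add(Function('p')(70, 27), Z), Add(-2163, Function('B')(-28))) = Mul(Add(0, -1128), Add(-2163, Mul(6, -28))) = Mul(-1128, Add(-2163, -168)) = Mul(-1128, -2331) = 2629368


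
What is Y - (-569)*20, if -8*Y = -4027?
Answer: 95067/8 ≈ 11883.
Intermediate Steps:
Y = 4027/8 (Y = -1/8*(-4027) = 4027/8 ≈ 503.38)
Y - (-569)*20 = 4027/8 - (-569)*20 = 4027/8 - 1*(-11380) = 4027/8 + 11380 = 95067/8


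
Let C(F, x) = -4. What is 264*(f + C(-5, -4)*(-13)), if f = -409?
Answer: -94248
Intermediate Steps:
264*(f + C(-5, -4)*(-13)) = 264*(-409 - 4*(-13)) = 264*(-409 + 52) = 264*(-357) = -94248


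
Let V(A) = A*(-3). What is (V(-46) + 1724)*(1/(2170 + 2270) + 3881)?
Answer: 16042657771/2220 ≈ 7.2264e+6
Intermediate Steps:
V(A) = -3*A
(V(-46) + 1724)*(1/(2170 + 2270) + 3881) = (-3*(-46) + 1724)*(1/(2170 + 2270) + 3881) = (138 + 1724)*(1/4440 + 3881) = 1862*(1/4440 + 3881) = 1862*(17231641/4440) = 16042657771/2220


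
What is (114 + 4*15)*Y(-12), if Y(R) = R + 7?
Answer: -870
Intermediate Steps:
Y(R) = 7 + R
(114 + 4*15)*Y(-12) = (114 + 4*15)*(7 - 12) = (114 + 60)*(-5) = 174*(-5) = -870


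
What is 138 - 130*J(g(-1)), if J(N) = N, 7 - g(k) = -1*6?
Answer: -1552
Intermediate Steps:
g(k) = 13 (g(k) = 7 - (-1)*6 = 7 - 1*(-6) = 7 + 6 = 13)
138 - 130*J(g(-1)) = 138 - 130*13 = 138 - 1690 = -1552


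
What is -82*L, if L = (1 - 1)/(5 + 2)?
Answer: 0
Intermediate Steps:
L = 0 (L = 0/7 = 0*(⅐) = 0)
-82*L = -82*0 = 0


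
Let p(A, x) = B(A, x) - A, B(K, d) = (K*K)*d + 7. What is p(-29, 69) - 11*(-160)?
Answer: 59825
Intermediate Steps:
B(K, d) = 7 + d*K² (B(K, d) = K²*d + 7 = d*K² + 7 = 7 + d*K²)
p(A, x) = 7 - A + x*A² (p(A, x) = (7 + x*A²) - A = 7 - A + x*A²)
p(-29, 69) - 11*(-160) = (7 - 1*(-29) + 69*(-29)²) - 11*(-160) = (7 + 29 + 69*841) - 1*(-1760) = (7 + 29 + 58029) + 1760 = 58065 + 1760 = 59825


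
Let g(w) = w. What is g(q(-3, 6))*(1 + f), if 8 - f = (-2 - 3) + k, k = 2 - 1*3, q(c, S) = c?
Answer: -45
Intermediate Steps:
k = -1 (k = 2 - 3 = -1)
f = 14 (f = 8 - ((-2 - 3) - 1) = 8 - (-5 - 1) = 8 - 1*(-6) = 8 + 6 = 14)
g(q(-3, 6))*(1 + f) = -3*(1 + 14) = -3*15 = -45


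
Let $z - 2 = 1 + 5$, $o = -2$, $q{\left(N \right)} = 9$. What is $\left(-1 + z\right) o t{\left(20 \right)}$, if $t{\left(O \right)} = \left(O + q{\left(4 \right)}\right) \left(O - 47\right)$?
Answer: $10962$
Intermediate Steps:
$z = 8$ ($z = 2 + \left(1 + 5\right) = 2 + 6 = 8$)
$t{\left(O \right)} = \left(-47 + O\right) \left(9 + O\right)$ ($t{\left(O \right)} = \left(O + 9\right) \left(O - 47\right) = \left(9 + O\right) \left(-47 + O\right) = \left(-47 + O\right) \left(9 + O\right)$)
$\left(-1 + z\right) o t{\left(20 \right)} = \left(-1 + 8\right) \left(-2\right) \left(-423 + 20^{2} - 760\right) = 7 \left(-2\right) \left(-423 + 400 - 760\right) = \left(-14\right) \left(-783\right) = 10962$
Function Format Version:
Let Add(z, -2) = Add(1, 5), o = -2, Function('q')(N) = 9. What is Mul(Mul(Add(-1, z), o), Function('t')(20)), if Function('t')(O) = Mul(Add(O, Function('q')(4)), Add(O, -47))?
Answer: 10962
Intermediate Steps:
z = 8 (z = Add(2, Add(1, 5)) = Add(2, 6) = 8)
Function('t')(O) = Mul(Add(-47, O), Add(9, O)) (Function('t')(O) = Mul(Add(O, 9), Add(O, -47)) = Mul(Add(9, O), Add(-47, O)) = Mul(Add(-47, O), Add(9, O)))
Mul(Mul(Add(-1, z), o), Function('t')(20)) = Mul(Mul(Add(-1, 8), -2), Add(-423, Pow(20, 2), Mul(-38, 20))) = Mul(Mul(7, -2), Add(-423, 400, -760)) = Mul(-14, -783) = 10962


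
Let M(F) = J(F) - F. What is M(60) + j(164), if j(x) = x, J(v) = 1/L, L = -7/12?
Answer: 716/7 ≈ 102.29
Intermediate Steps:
L = -7/12 (L = -7*1/12 = -7/12 ≈ -0.58333)
J(v) = -12/7 (J(v) = 1/(-7/12) = -12/7)
M(F) = -12/7 - F
M(60) + j(164) = (-12/7 - 1*60) + 164 = (-12/7 - 60) + 164 = -432/7 + 164 = 716/7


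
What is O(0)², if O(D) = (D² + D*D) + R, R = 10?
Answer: 100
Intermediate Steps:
O(D) = 10 + 2*D² (O(D) = (D² + D*D) + 10 = (D² + D²) + 10 = 2*D² + 10 = 10 + 2*D²)
O(0)² = (10 + 2*0²)² = (10 + 2*0)² = (10 + 0)² = 10² = 100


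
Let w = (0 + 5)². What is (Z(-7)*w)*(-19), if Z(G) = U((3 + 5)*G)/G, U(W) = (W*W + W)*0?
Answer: 0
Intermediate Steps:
U(W) = 0 (U(W) = (W² + W)*0 = (W + W²)*0 = 0)
w = 25 (w = 5² = 25)
Z(G) = 0 (Z(G) = 0/G = 0)
(Z(-7)*w)*(-19) = (0*25)*(-19) = 0*(-19) = 0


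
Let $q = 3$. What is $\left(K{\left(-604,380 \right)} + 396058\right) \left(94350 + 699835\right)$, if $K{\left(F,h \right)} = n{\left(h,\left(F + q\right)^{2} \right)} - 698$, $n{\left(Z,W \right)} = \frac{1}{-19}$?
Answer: $\frac{5965789856215}{19} \approx 3.1399 \cdot 10^{11}$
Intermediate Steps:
$n{\left(Z,W \right)} = - \frac{1}{19}$
$K{\left(F,h \right)} = - \frac{13263}{19}$ ($K{\left(F,h \right)} = - \frac{1}{19} - 698 = - \frac{13263}{19}$)
$\left(K{\left(-604,380 \right)} + 396058\right) \left(94350 + 699835\right) = \left(- \frac{13263}{19} + 396058\right) \left(94350 + 699835\right) = \frac{7511839}{19} \cdot 794185 = \frac{5965789856215}{19}$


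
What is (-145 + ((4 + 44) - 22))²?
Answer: 14161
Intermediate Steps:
(-145 + ((4 + 44) - 22))² = (-145 + (48 - 22))² = (-145 + 26)² = (-119)² = 14161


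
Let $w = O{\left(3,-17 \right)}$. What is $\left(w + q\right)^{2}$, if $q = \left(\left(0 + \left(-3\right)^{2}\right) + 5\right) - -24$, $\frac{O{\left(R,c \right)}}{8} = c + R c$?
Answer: $256036$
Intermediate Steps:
$O{\left(R,c \right)} = 8 c + 8 R c$ ($O{\left(R,c \right)} = 8 \left(c + R c\right) = 8 c + 8 R c$)
$w = -544$ ($w = 8 \left(-17\right) \left(1 + 3\right) = 8 \left(-17\right) 4 = -544$)
$q = 38$ ($q = \left(\left(0 + 9\right) + 5\right) + 24 = \left(9 + 5\right) + 24 = 14 + 24 = 38$)
$\left(w + q\right)^{2} = \left(-544 + 38\right)^{2} = \left(-506\right)^{2} = 256036$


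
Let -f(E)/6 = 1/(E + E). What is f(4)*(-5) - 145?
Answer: -565/4 ≈ -141.25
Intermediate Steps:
f(E) = -3/E (f(E) = -6/(E + E) = -6*1/(2*E) = -3/E)
f(4)*(-5) - 145 = -3/4*(-5) - 145 = 15/4 - 145 = -565/4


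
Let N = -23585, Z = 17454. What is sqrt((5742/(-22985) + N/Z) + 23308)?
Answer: sqrt(3751061072428037681130)/401180190 ≈ 152.66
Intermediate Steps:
sqrt((5742/(-22985) + N/Z) + 23308) = sqrt((5742/(-22985) - 23585/17454) + 23308) = sqrt((5742*(-1/22985) - 23585*1/17454) + 23308) = sqrt((-5742/22985 - 23585/17454) + 23308) = sqrt(-642322093/401180190 + 23308) = sqrt(9350065546427/401180190) = sqrt(3751061072428037681130)/401180190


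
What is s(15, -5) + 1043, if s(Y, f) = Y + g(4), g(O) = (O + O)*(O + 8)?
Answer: 1154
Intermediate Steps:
g(O) = 2*O*(8 + O) (g(O) = (2*O)*(8 + O) = 2*O*(8 + O))
s(Y, f) = 96 + Y (s(Y, f) = Y + 2*4*(8 + 4) = Y + 2*4*12 = Y + 96 = 96 + Y)
s(15, -5) + 1043 = (96 + 15) + 1043 = 111 + 1043 = 1154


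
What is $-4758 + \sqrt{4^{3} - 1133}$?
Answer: $-4758 + i \sqrt{1069} \approx -4758.0 + 32.696 i$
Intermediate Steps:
$-4758 + \sqrt{4^{3} - 1133} = -4758 + \sqrt{64 - 1133} = -4758 + \sqrt{-1069} = -4758 + i \sqrt{1069}$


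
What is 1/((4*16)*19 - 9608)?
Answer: -1/8392 ≈ -0.00011916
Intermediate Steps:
1/((4*16)*19 - 9608) = 1/(64*19 - 9608) = 1/(1216 - 9608) = 1/(-8392) = -1/8392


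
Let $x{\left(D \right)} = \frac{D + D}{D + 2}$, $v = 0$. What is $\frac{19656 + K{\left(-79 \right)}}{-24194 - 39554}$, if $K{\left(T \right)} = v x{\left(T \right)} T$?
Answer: $- \frac{4914}{15937} \approx -0.30834$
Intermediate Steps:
$x{\left(D \right)} = \frac{2 D}{2 + D}$
$K{\left(T \right)} = 0$ ($K{\left(T \right)} = 0 \frac{2 T}{2 + T} T = 0 T = 0$)
$\frac{19656 + K{\left(-79 \right)}}{-24194 - 39554} = \frac{19656 + 0}{-24194 - 39554} = \frac{19656}{-63748} = 19656 \left(- \frac{1}{63748}\right) = - \frac{4914}{15937}$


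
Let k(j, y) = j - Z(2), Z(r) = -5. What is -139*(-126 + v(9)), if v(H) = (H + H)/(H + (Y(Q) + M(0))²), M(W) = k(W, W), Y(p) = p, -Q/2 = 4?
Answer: 17375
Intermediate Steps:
Q = -8 (Q = -2*4 = -8)
k(j, y) = 5 + j (k(j, y) = j - 1*(-5) = j + 5 = 5 + j)
M(W) = 5 + W
v(H) = 2*H/(9 + H) (v(H) = (H + H)/(H + (-8 + (5 + 0))²) = (2*H)/(H + (-8 + 5)²) = (2*H)/(H + (-3)²) = (2*H)/(H + 9) = (2*H)/(9 + H) = 2*H/(9 + H))
-139*(-126 + v(9)) = -139*(-126 + 2*9/(9 + 9)) = -139*(-126 + 2*9/18) = -139*(-126 + 2*9*(1/18)) = -139*(-126 + 1) = -139*(-125) = 17375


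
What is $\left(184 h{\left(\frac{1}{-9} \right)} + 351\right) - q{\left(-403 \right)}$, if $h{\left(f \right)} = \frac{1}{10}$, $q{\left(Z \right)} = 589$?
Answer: $- \frac{1098}{5} \approx -219.6$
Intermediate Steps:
$h{\left(f \right)} = \frac{1}{10}$
$\left(184 h{\left(\frac{1}{-9} \right)} + 351\right) - q{\left(-403 \right)} = \left(184 \cdot \frac{1}{10} + 351\right) - 589 = \left(\frac{92}{5} + 351\right) - 589 = \frac{1847}{5} - 589 = - \frac{1098}{5}$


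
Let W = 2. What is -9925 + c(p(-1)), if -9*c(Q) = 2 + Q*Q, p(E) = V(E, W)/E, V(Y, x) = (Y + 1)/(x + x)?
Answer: -89327/9 ≈ -9925.2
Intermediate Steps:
V(Y, x) = (1 + Y)/(2*x) (V(Y, x) = (1 + Y)/((2*x)) = (1 + Y)*(1/(2*x)) = (1 + Y)/(2*x))
p(E) = (¼ + E/4)/E (p(E) = ((½)*(1 + E)/2)/E = ((½)*(½)*(1 + E))/E = (¼ + E/4)/E)
c(Q) = -2/9 - Q²/9 (c(Q) = -(2 + Q*Q)/9 = -(2 + Q²)/9 = -2/9 - Q²/9)
-9925 + c(p(-1)) = -9925 + (-2/9 - (1 - 1)²/16/9) = -9925 + (-2/9 - ((¼)*(-1)*0)²/9) = -9925 + (-2/9 - ⅑*0²) = -9925 + (-2/9 - ⅑*0) = -9925 + (-2/9 + 0) = -9925 - 2/9 = -89327/9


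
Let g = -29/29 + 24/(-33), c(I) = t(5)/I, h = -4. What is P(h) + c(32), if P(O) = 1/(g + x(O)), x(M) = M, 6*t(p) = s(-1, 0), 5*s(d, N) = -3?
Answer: -3583/20160 ≈ -0.17773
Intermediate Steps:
s(d, N) = -⅗ (s(d, N) = (⅕)*(-3) = -⅗)
t(p) = -⅒ (t(p) = (⅙)*(-⅗) = -⅒)
c(I) = -1/(10*I)
g = -19/11 (g = -29*1/29 + 24*(-1/33) = -1 - 8/11 = -19/11 ≈ -1.7273)
P(O) = 1/(-19/11 + O)
P(h) + c(32) = 11/(-19 + 11*(-4)) - ⅒/32 = 11/(-19 - 44) - ⅒*1/32 = 11/(-63) - 1/320 = 11*(-1/63) - 1/320 = -11/63 - 1/320 = -3583/20160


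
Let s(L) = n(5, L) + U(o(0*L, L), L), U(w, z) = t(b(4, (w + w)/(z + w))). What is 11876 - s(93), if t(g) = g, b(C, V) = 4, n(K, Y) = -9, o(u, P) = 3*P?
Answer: 11881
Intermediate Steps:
U(w, z) = 4
s(L) = -5 (s(L) = -9 + 4 = -5)
11876 - s(93) = 11876 - 1*(-5) = 11876 + 5 = 11881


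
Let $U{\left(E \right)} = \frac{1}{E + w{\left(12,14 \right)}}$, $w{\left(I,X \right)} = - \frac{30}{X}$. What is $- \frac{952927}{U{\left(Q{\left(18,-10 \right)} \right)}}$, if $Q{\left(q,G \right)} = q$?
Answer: $- \frac{105774897}{7} \approx -1.5111 \cdot 10^{7}$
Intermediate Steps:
$U{\left(E \right)} = \frac{1}{- \frac{15}{7} + E}$ ($U{\left(E \right)} = \frac{1}{E - \frac{30}{14}} = \frac{1}{E - \frac{15}{7}} = \frac{1}{- \frac{15}{7} + E}$)
$- \frac{952927}{U{\left(Q{\left(18,-10 \right)} \right)}} = - \frac{952927}{7 \frac{1}{-15 + 7 \cdot 18}} = - \frac{952927}{7 \frac{1}{-15 + 126}} = - \frac{952927}{7 \cdot \frac{1}{111}} = - \frac{952927}{\frac{7}{111}} = \left(-952927\right) \frac{111}{7} = - \frac{105774897}{7}$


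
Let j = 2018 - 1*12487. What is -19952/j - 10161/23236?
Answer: 12318247/8388196 ≈ 1.4685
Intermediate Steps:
j = -10469 (j = 2018 - 12487 = -10469)
-19952/j - 10161/23236 = -19952/(-10469) - 10161/23236 = -19952*(-1/10469) - 10161*1/23236 = 688/361 - 10161/23236 = 12318247/8388196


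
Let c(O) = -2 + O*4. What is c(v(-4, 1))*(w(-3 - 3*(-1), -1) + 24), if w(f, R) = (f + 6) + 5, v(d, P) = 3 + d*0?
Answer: 350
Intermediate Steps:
v(d, P) = 3 (v(d, P) = 3 + 0 = 3)
c(O) = -2 + 4*O
w(f, R) = 11 + f (w(f, R) = (6 + f) + 5 = 11 + f)
c(v(-4, 1))*(w(-3 - 3*(-1), -1) + 24) = (-2 + 4*3)*((11 + (-3 - 3*(-1))) + 24) = (-2 + 12)*((11 + (-3 + 3)) + 24) = 10*((11 + 0) + 24) = 10*(11 + 24) = 10*35 = 350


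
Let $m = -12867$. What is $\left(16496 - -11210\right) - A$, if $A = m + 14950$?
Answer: $25623$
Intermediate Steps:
$A = 2083$ ($A = -12867 + 14950 = 2083$)
$\left(16496 - -11210\right) - A = \left(16496 - -11210\right) - 2083 = \left(16496 + 11210\right) - 2083 = 27706 - 2083 = 25623$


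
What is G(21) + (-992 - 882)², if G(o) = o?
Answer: 3511897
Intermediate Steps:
G(21) + (-992 - 882)² = 21 + (-992 - 882)² = 21 + (-1874)² = 21 + 3511876 = 3511897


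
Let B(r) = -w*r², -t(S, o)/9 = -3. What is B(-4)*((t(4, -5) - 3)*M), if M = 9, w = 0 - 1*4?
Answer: 13824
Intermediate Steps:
w = -4 (w = 0 - 4 = -4)
t(S, o) = 27 (t(S, o) = -9*(-3) = 27)
B(r) = 4*r² (B(r) = -(-4)*r² = 4*r²)
B(-4)*((t(4, -5) - 3)*M) = (4*(-4)²)*((27 - 3)*9) = (4*16)*(24*9) = 64*216 = 13824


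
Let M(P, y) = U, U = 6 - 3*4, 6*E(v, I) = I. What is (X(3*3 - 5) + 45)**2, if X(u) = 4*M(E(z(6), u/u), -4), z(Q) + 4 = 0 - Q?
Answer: 441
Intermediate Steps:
z(Q) = -4 - Q (z(Q) = -4 + (0 - Q) = -4 - Q)
E(v, I) = I/6
U = -6 (U = 6 - 12 = -6)
M(P, y) = -6
X(u) = -24 (X(u) = 4*(-6) = -24)
(X(3*3 - 5) + 45)**2 = (-24 + 45)**2 = 21**2 = 441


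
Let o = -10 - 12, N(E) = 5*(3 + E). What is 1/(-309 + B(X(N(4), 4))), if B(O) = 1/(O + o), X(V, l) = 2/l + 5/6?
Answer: -62/19161 ≈ -0.0032357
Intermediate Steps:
N(E) = 15 + 5*E
X(V, l) = ⅚ + 2/l (X(V, l) = 2/l + 5*(⅙) = 2/l + ⅚ = ⅚ + 2/l)
o = -22
B(O) = 1/(-22 + O) (B(O) = 1/(O - 22) = 1/(-22 + O))
1/(-309 + B(X(N(4), 4))) = 1/(-309 + 1/(-22 + (⅚ + 2/4))) = 1/(-309 + 1/(-22 + (⅚ + 2*(¼)))) = 1/(-309 + 1/(-22 + (⅚ + ½))) = 1/(-309 + 1/(-22 + 4/3)) = 1/(-309 + 1/(-62/3)) = 1/(-309 - 3/62) = 1/(-19161/62) = -62/19161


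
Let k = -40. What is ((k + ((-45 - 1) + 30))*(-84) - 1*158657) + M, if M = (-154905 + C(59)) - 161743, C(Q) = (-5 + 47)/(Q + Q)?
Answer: -27765438/59 ≈ -4.7060e+5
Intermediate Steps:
C(Q) = 21/Q (C(Q) = 42/((2*Q)) = 42*(1/(2*Q)) = 21/Q)
M = -18682211/59 (M = (-154905 + 21/59) - 161743 = -9139374/59 - 161743 = -18682211/59 ≈ -3.1665e+5)
((k + ((-45 - 1) + 30))*(-84) - 1*158657) + M = ((-40 + ((-45 - 1) + 30))*(-84) - 1*158657) - 18682211/59 = ((-40 + (-46 + 30))*(-84) - 158657) - 18682211/59 = ((-40 - 16)*(-84) - 158657) - 18682211/59 = (-56*(-84) - 158657) - 18682211/59 = (4704 - 158657) - 18682211/59 = -153953 - 18682211/59 = -27765438/59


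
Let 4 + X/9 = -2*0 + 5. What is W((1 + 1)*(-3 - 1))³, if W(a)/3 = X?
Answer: 19683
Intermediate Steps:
X = 9 (X = -36 + 9*(-2*0 + 5) = -36 + 9*(0 + 5) = -36 + 9*5 = -36 + 45 = 9)
W(a) = 27 (W(a) = 3*9 = 27)
W((1 + 1)*(-3 - 1))³ = 27³ = 19683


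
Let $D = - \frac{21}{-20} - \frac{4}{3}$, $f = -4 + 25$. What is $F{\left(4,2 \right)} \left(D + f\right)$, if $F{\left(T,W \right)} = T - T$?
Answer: $0$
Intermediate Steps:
$f = 21$
$F{\left(T,W \right)} = 0$
$D = - \frac{17}{60}$ ($D = \left(-21\right) \left(- \frac{1}{20}\right) - \frac{4}{3} = \frac{21}{20} - \frac{4}{3} = - \frac{17}{60} \approx -0.28333$)
$F{\left(4,2 \right)} \left(D + f\right) = 0 \left(- \frac{17}{60} + 21\right) = 0 \cdot \frac{1243}{60} = 0$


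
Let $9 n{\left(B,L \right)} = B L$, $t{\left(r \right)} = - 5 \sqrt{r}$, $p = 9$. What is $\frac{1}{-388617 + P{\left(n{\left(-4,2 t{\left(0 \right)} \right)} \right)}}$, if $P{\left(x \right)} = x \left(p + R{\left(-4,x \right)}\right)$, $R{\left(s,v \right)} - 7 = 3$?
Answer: $- \frac{1}{388617} \approx -2.5732 \cdot 10^{-6}$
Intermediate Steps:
$R{\left(s,v \right)} = 10$ ($R{\left(s,v \right)} = 7 + 3 = 10$)
$n{\left(B,L \right)} = \frac{B L}{9}$
$P{\left(x \right)} = 19 x$ ($P{\left(x \right)} = x \left(9 + 10\right) = x 19 = 19 x$)
$\frac{1}{-388617 + P{\left(n{\left(-4,2 t{\left(0 \right)} \right)} \right)}} = \frac{1}{-388617 + 19 \cdot \frac{1}{9} \left(-4\right) 2 \left(- 5 \sqrt{0}\right)} = \frac{1}{-388617 + 19 \cdot \frac{1}{9} \left(-4\right) 2 \left(\left(-5\right) 0\right)} = \frac{1}{-388617 + 19 \cdot \frac{1}{9} \left(-4\right) 2 \cdot 0} = \frac{1}{-388617 + 19 \cdot \frac{1}{9} \left(-4\right) 0} = \frac{1}{-388617 + 19 \cdot 0} = \frac{1}{-388617 + 0} = \frac{1}{-388617} = - \frac{1}{388617}$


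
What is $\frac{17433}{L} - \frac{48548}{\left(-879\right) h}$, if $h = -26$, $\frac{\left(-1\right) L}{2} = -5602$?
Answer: $- \frac{72759005}{128028108} \approx -0.56831$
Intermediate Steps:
$L = 11204$ ($L = \left(-2\right) \left(-5602\right) = 11204$)
$\frac{17433}{L} - \frac{48548}{\left(-879\right) h} = \frac{17433}{11204} - \frac{48548}{\left(-879\right) \left(-26\right)} = 17433 \cdot \frac{1}{11204} - \frac{48548}{22854} = \frac{17433}{11204} - \frac{24274}{11427} = - \frac{72759005}{128028108}$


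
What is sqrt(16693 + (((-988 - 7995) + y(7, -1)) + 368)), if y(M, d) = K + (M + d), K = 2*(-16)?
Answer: 2*sqrt(2013) ≈ 89.733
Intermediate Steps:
K = -32
y(M, d) = -32 + M + d (y(M, d) = -32 + (M + d) = -32 + M + d)
sqrt(16693 + (((-988 - 7995) + y(7, -1)) + 368)) = sqrt(16693 + (((-988 - 7995) + (-32 + 7 - 1)) + 368)) = sqrt(16693 + ((-8983 - 26) + 368)) = sqrt(16693 + (-9009 + 368)) = sqrt(16693 - 8641) = sqrt(8052) = 2*sqrt(2013)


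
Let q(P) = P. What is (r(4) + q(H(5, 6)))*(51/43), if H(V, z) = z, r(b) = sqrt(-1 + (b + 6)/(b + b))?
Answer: 663/86 ≈ 7.7093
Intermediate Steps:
r(b) = sqrt(-1 + (6 + b)/(2*b)) (r(b) = sqrt(-1 + (6 + b)/((2*b))) = sqrt(-1 + (6 + b)*(1/(2*b))) = sqrt(-1 + (6 + b)/(2*b)))
(r(4) + q(H(5, 6)))*(51/43) = (sqrt(2)*sqrt((6 - 1*4)/4)/2 + 6)*(51/43) = (sqrt(2)*sqrt((6 - 4)/4)/2 + 6)*(51*(1/43)) = (sqrt(2)*sqrt((1/4)*2)/2 + 6)*(51/43) = (sqrt(2)*sqrt(1/2)/2 + 6)*(51/43) = (sqrt(2)*(sqrt(2)/2)/2 + 6)*(51/43) = (1/2 + 6)*(51/43) = (13/2)*(51/43) = 663/86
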